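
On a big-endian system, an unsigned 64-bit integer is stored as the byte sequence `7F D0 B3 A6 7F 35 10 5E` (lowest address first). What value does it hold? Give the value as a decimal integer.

Big-endian stores the most-significant byte at the lowest address.
The bytes are already most-significant first: 0x7FD0B3A67F35105E.
0x7FD0B3A67F35105E = 9210058765652791390.

9210058765652791390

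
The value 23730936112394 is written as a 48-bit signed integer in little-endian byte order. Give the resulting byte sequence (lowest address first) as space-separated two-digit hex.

0A 65 04 4A 95 15

23730936112394 in hexadecimal, padded to 48 bits, is 0x15954A04650A.
Split into bytes (most-significant first): 15 95 4A 04 65 0A.
Little-endian: lowest address holds the least-significant byte.
So at ascending addresses the bytes are 0A 65 04 4A 95 15.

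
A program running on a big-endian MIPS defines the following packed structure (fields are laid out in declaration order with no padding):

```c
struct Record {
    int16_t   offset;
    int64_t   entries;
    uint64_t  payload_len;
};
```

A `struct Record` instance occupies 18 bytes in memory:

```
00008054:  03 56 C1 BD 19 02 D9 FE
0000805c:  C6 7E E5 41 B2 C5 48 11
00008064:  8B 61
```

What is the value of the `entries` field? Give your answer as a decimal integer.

`entries` follows `offset` (2 bytes), so it starts at byte offset 2 and occupies 8 bytes.
Bytes at offsets 2..9: C1 BD 19 02 D9 FE C6 7E.
In big-endian order the high byte comes first in memory.
The bytes are already most-significant first: 0xC1BD1902D9FEC67E.
Top bit is set, so as a signed 64-bit value this is 0xC1BD1902D9FEC67E − 2^64 = -4486402153753164162.

-4486402153753164162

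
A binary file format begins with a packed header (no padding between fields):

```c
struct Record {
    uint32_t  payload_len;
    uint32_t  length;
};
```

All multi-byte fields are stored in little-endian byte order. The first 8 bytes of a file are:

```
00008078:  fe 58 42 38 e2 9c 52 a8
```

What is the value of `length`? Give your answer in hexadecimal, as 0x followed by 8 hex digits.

`length` follows `payload_len` (4 bytes), so it starts at byte offset 4 and occupies 4 bytes.
Bytes at offsets 4..7: E2 9C 52 A8.
Little-endian: lowest address holds the least-significant byte.
Reassemble most-significant byte first: A8 52 9C E2 → 0xA8529CE2.

0xA8529CE2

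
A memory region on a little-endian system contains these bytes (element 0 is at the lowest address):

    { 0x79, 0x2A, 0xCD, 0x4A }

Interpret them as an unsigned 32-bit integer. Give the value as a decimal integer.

In little-endian order the low byte comes first in memory.
Reassemble most-significant byte first: 4A CD 2A 79 → 0x4ACD2A79.
0x4ACD2A79 = 1254959737.

1254959737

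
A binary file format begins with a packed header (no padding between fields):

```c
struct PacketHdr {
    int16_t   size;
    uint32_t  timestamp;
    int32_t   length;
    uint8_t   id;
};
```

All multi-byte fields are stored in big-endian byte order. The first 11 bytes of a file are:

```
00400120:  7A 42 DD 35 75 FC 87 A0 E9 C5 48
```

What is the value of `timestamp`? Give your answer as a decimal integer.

`timestamp` follows `size` (2 bytes), so it starts at byte offset 2 and occupies 4 bytes.
Bytes at offsets 2..5: DD 35 75 FC.
In big-endian order the high byte comes first in memory.
The bytes are already most-significant first: 0xDD3575FC.
0xDD3575FC = 3711268348.

3711268348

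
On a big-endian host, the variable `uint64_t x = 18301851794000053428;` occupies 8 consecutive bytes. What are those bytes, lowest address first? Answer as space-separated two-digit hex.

18301851794000053428 in hexadecimal, padded to 64 bits, is 0xFDFD3D3D413804B4.
Split into bytes (most-significant first): FD FD 3D 3D 41 38 04 B4.
Big-endian: lowest address holds the most-significant byte.
So the memory order matches the most-significant-first order: FD FD 3D 3D 41 38 04 B4.

FD FD 3D 3D 41 38 04 B4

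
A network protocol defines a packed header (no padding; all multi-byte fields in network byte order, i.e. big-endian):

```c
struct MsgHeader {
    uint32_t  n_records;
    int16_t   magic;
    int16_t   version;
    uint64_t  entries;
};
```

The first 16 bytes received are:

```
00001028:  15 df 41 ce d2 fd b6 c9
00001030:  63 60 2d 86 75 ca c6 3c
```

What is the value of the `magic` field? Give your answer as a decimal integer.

-11523

`magic` follows `n_records` (4 bytes), so it starts at byte offset 4 and occupies 2 bytes.
Bytes at offsets 4..5: D2 FD.
In big-endian order the high byte comes first in memory.
The bytes are already most-significant first: 0xD2FD.
Top bit is set, so as a signed 16-bit value this is 0xD2FD − 2^16 = -11523.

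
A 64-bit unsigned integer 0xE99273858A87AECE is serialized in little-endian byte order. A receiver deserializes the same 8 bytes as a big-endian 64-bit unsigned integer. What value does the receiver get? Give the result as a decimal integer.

Stored little-endian, the bytes at ascending addresses are CE AE 87 8A 85 73 92 E9.
Read back as big-endian, the last byte is least significant, giving 0xCEAE878A857392E9.
0xCEAE878A857392E9 = 14892990046774989545.

14892990046774989545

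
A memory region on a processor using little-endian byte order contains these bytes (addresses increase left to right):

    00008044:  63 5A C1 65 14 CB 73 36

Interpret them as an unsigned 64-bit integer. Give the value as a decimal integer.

Little-endian: lowest address holds the least-significant byte.
Reassemble most-significant byte first: 36 73 CB 14 65 C1 5A 63 → 0x3673CB1465C15A63.
0x3673CB1465C15A63 = 3923702988836788835.

3923702988836788835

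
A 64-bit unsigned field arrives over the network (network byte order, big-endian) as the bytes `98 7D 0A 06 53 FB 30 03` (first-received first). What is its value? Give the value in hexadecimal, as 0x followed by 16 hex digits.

0x987D0A0653FB3003

In big-endian order the high byte comes first in memory.
The bytes are already most-significant first: 0x987D0A0653FB3003.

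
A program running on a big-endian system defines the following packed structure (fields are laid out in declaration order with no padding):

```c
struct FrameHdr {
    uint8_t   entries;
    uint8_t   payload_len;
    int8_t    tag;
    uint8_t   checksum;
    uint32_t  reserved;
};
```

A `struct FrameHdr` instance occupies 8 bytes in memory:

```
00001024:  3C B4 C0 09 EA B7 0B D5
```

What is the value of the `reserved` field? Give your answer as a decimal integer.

3937864661

`reserved` follows `entries` (1 B), `payload_len` (1 B), `tag` (1 B), `checksum` (1 B), so it starts at offset 1 + 1 + 1 + 1 = 4 and occupies 4 bytes.
Bytes at offsets 4..7: EA B7 0B D5.
In big-endian order the high byte comes first in memory.
The bytes are already most-significant first: 0xEAB70BD5.
0xEAB70BD5 = 3937864661.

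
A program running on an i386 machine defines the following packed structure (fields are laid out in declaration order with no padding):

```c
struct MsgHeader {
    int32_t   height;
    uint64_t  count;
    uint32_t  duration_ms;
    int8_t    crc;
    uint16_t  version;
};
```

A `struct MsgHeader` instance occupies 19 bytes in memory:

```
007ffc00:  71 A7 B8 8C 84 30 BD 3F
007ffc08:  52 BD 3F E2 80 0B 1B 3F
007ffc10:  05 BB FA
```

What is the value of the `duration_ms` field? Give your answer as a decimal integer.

`duration_ms` follows `height` (4 B), `count` (8 B), so it starts at offset 4 + 8 = 12 and occupies 4 bytes.
Bytes at offsets 12..15: 80 0B 1B 3F.
In little-endian order the low byte comes first in memory.
Reassemble most-significant byte first: 3F 1B 0B 80 → 0x3F1B0B80.
0x3F1B0B80 = 1058737024.

1058737024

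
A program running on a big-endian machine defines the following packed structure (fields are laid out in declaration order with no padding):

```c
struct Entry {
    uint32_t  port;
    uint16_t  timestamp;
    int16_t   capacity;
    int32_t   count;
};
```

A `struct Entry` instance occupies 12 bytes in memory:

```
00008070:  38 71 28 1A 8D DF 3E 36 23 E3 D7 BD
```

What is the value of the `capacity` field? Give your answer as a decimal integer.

`capacity` follows `port` (4 B), `timestamp` (2 B), so it starts at offset 4 + 2 = 6 and occupies 2 bytes.
Bytes at offsets 6..7: 3E 36.
Big-endian: lowest address holds the most-significant byte.
The bytes are already most-significant first: 0x3E36.
0x3E36 = 15926.

15926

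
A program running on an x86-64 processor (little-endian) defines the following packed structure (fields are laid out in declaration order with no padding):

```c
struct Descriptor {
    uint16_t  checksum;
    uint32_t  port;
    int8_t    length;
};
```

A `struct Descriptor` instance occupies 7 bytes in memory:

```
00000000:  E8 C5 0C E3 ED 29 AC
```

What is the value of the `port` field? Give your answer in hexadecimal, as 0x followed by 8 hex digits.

`port` follows `checksum` (2 bytes), so it starts at byte offset 2 and occupies 4 bytes.
Bytes at offsets 2..5: 0C E3 ED 29.
Little-endian stores the least-significant byte at the lowest address.
Reassemble most-significant byte first: 29 ED E3 0C → 0x29EDE30C.

0x29EDE30C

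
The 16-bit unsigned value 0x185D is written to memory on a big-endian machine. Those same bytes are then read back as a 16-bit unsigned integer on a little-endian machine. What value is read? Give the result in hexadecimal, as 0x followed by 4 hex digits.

Stored big-endian, the bytes at ascending addresses are 18 5D.
Read back as little-endian, the first byte is least significant, giving 0x5D18.

0x5D18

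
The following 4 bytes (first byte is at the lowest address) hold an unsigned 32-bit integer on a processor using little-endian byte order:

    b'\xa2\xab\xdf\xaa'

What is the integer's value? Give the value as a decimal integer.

2866785186

Little-endian stores the least-significant byte at the lowest address.
Reassemble most-significant byte first: AA DF AB A2 → 0xAADFABA2.
0xAADFABA2 = 2866785186.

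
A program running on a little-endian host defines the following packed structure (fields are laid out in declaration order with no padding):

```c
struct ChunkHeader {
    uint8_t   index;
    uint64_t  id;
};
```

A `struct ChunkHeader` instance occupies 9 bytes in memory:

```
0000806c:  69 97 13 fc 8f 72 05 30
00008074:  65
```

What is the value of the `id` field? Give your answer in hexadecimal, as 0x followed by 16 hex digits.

`id` follows `index` (1 byte), so it starts at byte offset 1 and occupies 8 bytes.
Bytes at offsets 1..8: 97 13 FC 8F 72 05 30 65.
In little-endian order the low byte comes first in memory.
Reassemble most-significant byte first: 65 30 05 72 8F FC 13 97 → 0x653005728FFC1397.

0x653005728FFC1397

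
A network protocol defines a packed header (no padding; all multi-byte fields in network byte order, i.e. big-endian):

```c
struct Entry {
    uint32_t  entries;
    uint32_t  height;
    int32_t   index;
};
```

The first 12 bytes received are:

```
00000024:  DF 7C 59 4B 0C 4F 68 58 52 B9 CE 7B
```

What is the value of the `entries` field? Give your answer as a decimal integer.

`entries` is the first field, at byte offset 0, occupying 4 bytes.
Bytes at offsets 0..3: DF 7C 59 4B.
In big-endian order the high byte comes first in memory.
The bytes are already most-significant first: 0xDF7C594B.
0xDF7C594B = 3749468491.

3749468491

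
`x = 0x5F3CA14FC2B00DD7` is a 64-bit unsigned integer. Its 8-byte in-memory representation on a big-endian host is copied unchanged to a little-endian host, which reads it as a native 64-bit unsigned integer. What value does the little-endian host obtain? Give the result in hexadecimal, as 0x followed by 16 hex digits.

0xD70DB0C24FA13C5F

Stored big-endian, the bytes at ascending addresses are 5F 3C A1 4F C2 B0 0D D7.
Read back as little-endian, the first byte is least significant, giving 0xD70DB0C24FA13C5F.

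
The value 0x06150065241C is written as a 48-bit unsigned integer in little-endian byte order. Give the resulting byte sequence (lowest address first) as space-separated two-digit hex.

Split into bytes (most-significant first): 06 15 00 65 24 1C.
In little-endian order the low byte comes first in memory.
So at ascending addresses the bytes are 1C 24 65 00 15 06.

1C 24 65 00 15 06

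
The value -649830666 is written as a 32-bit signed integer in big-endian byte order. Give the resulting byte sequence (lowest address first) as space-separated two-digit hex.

Two's complement of -649830666 in 32 bits: 649830666 = 0x26BBA10A; invert → 0xD9445EF5; add 1 → 0xD9445EF6.
Split into bytes (most-significant first): D9 44 5E F6.
Big-endian: lowest address holds the most-significant byte.
So the memory order matches the most-significant-first order: D9 44 5E F6.

D9 44 5E F6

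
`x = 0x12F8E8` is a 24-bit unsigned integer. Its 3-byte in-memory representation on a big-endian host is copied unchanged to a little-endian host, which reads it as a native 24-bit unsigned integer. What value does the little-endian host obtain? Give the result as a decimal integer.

Stored big-endian, the bytes at ascending addresses are 12 F8 E8.
Read back as little-endian, the first byte is least significant, giving 0xE8F812.
0xE8F812 = 15267858.

15267858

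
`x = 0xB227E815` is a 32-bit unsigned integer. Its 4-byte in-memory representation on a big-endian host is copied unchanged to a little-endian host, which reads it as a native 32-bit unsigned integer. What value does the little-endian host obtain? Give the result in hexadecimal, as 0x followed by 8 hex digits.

Stored big-endian, the bytes at ascending addresses are B2 27 E8 15.
Read back as little-endian, the first byte is least significant, giving 0x15E827B2.

0x15E827B2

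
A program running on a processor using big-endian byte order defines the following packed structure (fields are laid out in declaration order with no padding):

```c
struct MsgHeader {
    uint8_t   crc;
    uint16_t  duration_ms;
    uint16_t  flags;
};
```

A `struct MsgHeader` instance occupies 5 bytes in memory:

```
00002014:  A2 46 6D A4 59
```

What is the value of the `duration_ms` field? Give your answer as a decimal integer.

`duration_ms` follows `crc` (1 byte), so it starts at byte offset 1 and occupies 2 bytes.
Bytes at offsets 1..2: 46 6D.
Big-endian: lowest address holds the most-significant byte.
The bytes are already most-significant first: 0x466D.
0x466D = 18029.

18029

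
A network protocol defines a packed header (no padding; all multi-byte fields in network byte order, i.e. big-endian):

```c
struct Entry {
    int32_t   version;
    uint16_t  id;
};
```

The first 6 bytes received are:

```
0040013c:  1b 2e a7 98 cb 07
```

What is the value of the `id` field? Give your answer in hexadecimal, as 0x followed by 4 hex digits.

0xCB07

`id` follows `version` (4 bytes), so it starts at byte offset 4 and occupies 2 bytes.
Bytes at offsets 4..5: CB 07.
In big-endian order the high byte comes first in memory.
The bytes are already most-significant first: 0xCB07.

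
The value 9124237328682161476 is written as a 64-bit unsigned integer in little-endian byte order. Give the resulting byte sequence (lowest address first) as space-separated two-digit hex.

44 95 75 16 82 CD 9F 7E

9124237328682161476 in hexadecimal, padded to 64 bits, is 0x7E9FCD8216759544.
Split into bytes (most-significant first): 7E 9F CD 82 16 75 95 44.
Little-endian: lowest address holds the least-significant byte.
So at ascending addresses the bytes are 44 95 75 16 82 CD 9F 7E.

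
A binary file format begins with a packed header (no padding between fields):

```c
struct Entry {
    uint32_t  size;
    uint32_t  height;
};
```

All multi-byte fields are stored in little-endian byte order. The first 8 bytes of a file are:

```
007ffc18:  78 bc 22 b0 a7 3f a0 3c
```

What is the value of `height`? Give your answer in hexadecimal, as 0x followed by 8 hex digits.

`height` follows `size` (4 bytes), so it starts at byte offset 4 and occupies 4 bytes.
Bytes at offsets 4..7: A7 3F A0 3C.
Little-endian stores the least-significant byte at the lowest address.
Reassemble most-significant byte first: 3C A0 3F A7 → 0x3CA03FA7.

0x3CA03FA7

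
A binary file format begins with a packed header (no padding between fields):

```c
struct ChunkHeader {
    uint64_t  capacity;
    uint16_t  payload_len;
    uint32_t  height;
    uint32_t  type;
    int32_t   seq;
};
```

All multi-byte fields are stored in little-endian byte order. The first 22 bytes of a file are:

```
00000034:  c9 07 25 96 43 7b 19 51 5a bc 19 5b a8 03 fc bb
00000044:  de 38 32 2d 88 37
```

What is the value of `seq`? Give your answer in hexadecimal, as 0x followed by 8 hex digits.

0x37882D32

`seq` follows `capacity` (8 B), `payload_len` (2 B), `height` (4 B), `type` (4 B), so it starts at offset 8 + 2 + 4 + 4 = 18 and occupies 4 bytes.
Bytes at offsets 18..21: 32 2D 88 37.
Little-endian: lowest address holds the least-significant byte.
Reassemble most-significant byte first: 37 88 2D 32 → 0x37882D32.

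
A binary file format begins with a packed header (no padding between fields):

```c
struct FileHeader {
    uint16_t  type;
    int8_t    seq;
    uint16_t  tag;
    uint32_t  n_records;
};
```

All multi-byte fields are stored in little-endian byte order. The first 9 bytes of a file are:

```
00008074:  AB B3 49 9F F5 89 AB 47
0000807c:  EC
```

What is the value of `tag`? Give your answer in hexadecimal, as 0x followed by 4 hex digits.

0xF59F

`tag` follows `type` (2 B), `seq` (1 B), so it starts at offset 2 + 1 = 3 and occupies 2 bytes.
Bytes at offsets 3..4: 9F F5.
Little-endian stores the least-significant byte at the lowest address.
Reassemble most-significant byte first: F5 9F → 0xF59F.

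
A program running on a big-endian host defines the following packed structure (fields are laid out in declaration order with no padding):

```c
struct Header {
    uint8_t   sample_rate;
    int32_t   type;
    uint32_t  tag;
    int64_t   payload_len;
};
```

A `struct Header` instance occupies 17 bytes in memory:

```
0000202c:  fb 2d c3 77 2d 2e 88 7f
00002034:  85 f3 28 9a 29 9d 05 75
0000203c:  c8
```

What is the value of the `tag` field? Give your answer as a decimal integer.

780697477

`tag` follows `sample_rate` (1 B), `type` (4 B), so it starts at offset 1 + 4 = 5 and occupies 4 bytes.
Bytes at offsets 5..8: 2E 88 7F 85.
In big-endian order the high byte comes first in memory.
The bytes are already most-significant first: 0x2E887F85.
0x2E887F85 = 780697477.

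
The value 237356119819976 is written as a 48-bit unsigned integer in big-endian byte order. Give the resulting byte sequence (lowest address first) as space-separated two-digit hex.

D7 DF C7 35 06 C8

237356119819976 in hexadecimal, padded to 48 bits, is 0xD7DFC73506C8.
Split into bytes (most-significant first): D7 DF C7 35 06 C8.
Big-endian stores the most-significant byte at the lowest address.
So the memory order matches the most-significant-first order: D7 DF C7 35 06 C8.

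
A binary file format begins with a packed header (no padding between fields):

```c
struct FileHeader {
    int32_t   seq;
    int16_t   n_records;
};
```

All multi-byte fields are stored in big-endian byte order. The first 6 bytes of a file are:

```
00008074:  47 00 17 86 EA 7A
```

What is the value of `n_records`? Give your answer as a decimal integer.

`n_records` follows `seq` (4 bytes), so it starts at byte offset 4 and occupies 2 bytes.
Bytes at offsets 4..5: EA 7A.
Big-endian stores the most-significant byte at the lowest address.
The bytes are already most-significant first: 0xEA7A.
Top bit is set, so as a signed 16-bit value this is 0xEA7A − 2^16 = -5510.

-5510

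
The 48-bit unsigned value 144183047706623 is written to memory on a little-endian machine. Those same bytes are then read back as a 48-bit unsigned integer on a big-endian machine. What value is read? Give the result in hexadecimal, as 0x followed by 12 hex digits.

0xFF57573B2283

144183047706623 in 48-bit hexadecimal is 0x83223B5757FF.
Stored little-endian, the bytes at ascending addresses are FF 57 57 3B 22 83.
Read back as big-endian, the last byte is least significant, giving 0xFF57573B2283.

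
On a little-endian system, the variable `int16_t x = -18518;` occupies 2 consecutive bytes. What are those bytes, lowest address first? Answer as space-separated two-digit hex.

AA B7

Two's complement of -18518 in 16 bits: 18518 = 0x4856; invert → 0xB7A9; add 1 → 0xB7AA.
Split into bytes (most-significant first): B7 AA.
Little-endian stores the least-significant byte at the lowest address.
So at ascending addresses the bytes are AA B7.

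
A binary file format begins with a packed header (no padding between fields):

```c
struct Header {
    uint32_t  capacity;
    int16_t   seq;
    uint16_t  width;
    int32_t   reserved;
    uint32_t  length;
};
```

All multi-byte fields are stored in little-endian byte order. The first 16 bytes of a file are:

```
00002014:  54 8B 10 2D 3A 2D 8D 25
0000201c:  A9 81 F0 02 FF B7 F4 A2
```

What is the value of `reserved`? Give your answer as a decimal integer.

49316265

`reserved` follows `capacity` (4 B), `seq` (2 B), `width` (2 B), so it starts at offset 4 + 2 + 2 = 8 and occupies 4 bytes.
Bytes at offsets 8..11: A9 81 F0 02.
In little-endian order the low byte comes first in memory.
Reassemble most-significant byte first: 02 F0 81 A9 → 0x02F081A9.
0x02F081A9 = 49316265.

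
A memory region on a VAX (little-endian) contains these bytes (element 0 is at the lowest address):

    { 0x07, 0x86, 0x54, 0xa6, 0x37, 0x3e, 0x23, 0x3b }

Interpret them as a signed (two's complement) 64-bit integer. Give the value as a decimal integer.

Little-endian stores the least-significant byte at the lowest address.
Reassemble most-significant byte first: 3B 23 3E 37 A6 54 86 07 → 0x3B233E37A6548607.
0x3B233E37A6548607 = 4261318081157301767.

4261318081157301767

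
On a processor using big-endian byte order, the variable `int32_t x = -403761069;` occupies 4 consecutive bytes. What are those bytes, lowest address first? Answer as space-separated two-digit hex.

E7 EF 18 53

Two's complement of -403761069 in 32 bits: 403761069 = 0x1810E7AD; invert → 0xE7EF1852; add 1 → 0xE7EF1853.
Split into bytes (most-significant first): E7 EF 18 53.
Big-endian stores the most-significant byte at the lowest address.
So the memory order matches the most-significant-first order: E7 EF 18 53.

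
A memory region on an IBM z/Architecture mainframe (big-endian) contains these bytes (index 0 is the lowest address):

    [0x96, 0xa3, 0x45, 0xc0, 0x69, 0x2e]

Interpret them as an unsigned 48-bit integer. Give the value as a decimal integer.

165627994073390

In big-endian order the high byte comes first in memory.
The bytes are already most-significant first: 0x96A345C0692E.
0x96A345C0692E = 165627994073390.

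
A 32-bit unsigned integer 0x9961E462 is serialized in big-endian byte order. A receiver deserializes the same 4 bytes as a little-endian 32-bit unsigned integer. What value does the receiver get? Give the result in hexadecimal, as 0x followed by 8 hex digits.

0x62E46199

Stored big-endian, the bytes at ascending addresses are 99 61 E4 62.
Read back as little-endian, the first byte is least significant, giving 0x62E46199.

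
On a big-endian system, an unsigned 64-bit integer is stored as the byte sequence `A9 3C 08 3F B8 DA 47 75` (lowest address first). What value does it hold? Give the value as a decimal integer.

Big-endian: lowest address holds the most-significant byte.
The bytes are already most-significant first: 0xA93C083FB8DA4775.
0xA93C083FB8DA4775 = 12194630960789735285.

12194630960789735285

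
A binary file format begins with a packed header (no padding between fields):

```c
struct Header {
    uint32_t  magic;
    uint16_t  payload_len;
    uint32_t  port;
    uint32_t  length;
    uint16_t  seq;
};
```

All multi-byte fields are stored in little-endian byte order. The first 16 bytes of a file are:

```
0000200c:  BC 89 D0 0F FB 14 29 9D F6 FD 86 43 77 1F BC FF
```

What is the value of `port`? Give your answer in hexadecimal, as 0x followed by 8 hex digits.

`port` follows `magic` (4 B), `payload_len` (2 B), so it starts at offset 4 + 2 = 6 and occupies 4 bytes.
Bytes at offsets 6..9: 29 9D F6 FD.
In little-endian order the low byte comes first in memory.
Reassemble most-significant byte first: FD F6 9D 29 → 0xFDF69D29.

0xFDF69D29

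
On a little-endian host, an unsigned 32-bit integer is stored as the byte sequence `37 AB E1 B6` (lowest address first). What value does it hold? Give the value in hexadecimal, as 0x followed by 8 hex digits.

Little-endian: lowest address holds the least-significant byte.
Reassemble most-significant byte first: B6 E1 AB 37 → 0xB6E1AB37.

0xB6E1AB37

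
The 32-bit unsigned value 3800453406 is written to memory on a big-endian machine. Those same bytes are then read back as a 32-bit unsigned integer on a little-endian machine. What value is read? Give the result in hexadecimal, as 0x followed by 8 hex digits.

0x1E5186E2

3800453406 in 32-bit hexadecimal is 0xE286511E.
Stored big-endian, the bytes at ascending addresses are E2 86 51 1E.
Read back as little-endian, the first byte is least significant, giving 0x1E5186E2.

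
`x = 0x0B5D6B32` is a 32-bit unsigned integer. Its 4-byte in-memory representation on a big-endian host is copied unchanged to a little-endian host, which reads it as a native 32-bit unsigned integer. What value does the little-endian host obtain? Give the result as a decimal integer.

845896971

Stored big-endian, the bytes at ascending addresses are 0B 5D 6B 32.
Read back as little-endian, the first byte is least significant, giving 0x326B5D0B.
0x326B5D0B = 845896971.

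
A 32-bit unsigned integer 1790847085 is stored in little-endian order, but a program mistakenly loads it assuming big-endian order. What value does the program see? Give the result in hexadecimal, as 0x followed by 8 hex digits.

1790847085 in 32-bit hexadecimal is 0x6ABE286D.
Stored little-endian, the bytes at ascending addresses are 6D 28 BE 6A.
Read back as big-endian, the last byte is least significant, giving 0x6D28BE6A.

0x6D28BE6A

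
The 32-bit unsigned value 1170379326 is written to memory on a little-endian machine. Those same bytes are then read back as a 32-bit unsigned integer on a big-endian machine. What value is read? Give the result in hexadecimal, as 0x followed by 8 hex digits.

0x3E92C245

1170379326 in 32-bit hexadecimal is 0x45C2923E.
Stored little-endian, the bytes at ascending addresses are 3E 92 C2 45.
Read back as big-endian, the last byte is least significant, giving 0x3E92C245.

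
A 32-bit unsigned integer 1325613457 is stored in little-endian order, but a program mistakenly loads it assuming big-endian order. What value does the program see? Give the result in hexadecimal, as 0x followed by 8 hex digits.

0x9141034F

1325613457 in 32-bit hexadecimal is 0x4F034191.
Stored little-endian, the bytes at ascending addresses are 91 41 03 4F.
Read back as big-endian, the last byte is least significant, giving 0x9141034F.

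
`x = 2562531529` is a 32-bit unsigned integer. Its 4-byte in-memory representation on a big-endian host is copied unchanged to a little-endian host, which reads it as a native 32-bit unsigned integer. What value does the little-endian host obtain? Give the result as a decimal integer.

3374366104

2562531529 in 32-bit hexadecimal is 0x98BD20C9.
Stored big-endian, the bytes at ascending addresses are 98 BD 20 C9.
Read back as little-endian, the first byte is least significant, giving 0xC920BD98.
0xC920BD98 = 3374366104.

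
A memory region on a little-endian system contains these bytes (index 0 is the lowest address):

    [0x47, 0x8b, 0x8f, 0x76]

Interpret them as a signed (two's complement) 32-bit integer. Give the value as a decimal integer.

1989118791

Little-endian stores the least-significant byte at the lowest address.
Reassemble most-significant byte first: 76 8F 8B 47 → 0x768F8B47.
0x768F8B47 = 1989118791.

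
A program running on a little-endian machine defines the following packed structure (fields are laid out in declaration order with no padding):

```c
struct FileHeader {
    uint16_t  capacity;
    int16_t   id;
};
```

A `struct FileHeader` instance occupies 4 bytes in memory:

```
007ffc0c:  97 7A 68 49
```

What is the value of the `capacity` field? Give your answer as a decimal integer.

31383

`capacity` is the first field, at byte offset 0, occupying 2 bytes.
Bytes at offsets 0..1: 97 7A.
In little-endian order the low byte comes first in memory.
Reassemble most-significant byte first: 7A 97 → 0x7A97.
0x7A97 = 31383.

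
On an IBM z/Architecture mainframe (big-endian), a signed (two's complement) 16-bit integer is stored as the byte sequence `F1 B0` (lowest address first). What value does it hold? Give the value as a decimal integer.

Big-endian: lowest address holds the most-significant byte.
The bytes are already most-significant first: 0xF1B0.
Top bit is set, so as a signed 16-bit value this is 0xF1B0 − 2^16 = -3664.

-3664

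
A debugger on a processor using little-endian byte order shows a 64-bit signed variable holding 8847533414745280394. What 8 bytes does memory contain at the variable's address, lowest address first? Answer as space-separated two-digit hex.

8A 8F 4A B4 C3 C0 C8 7A

8847533414745280394 in hexadecimal, padded to 64 bits, is 0x7AC8C0C3B44A8F8A.
Split into bytes (most-significant first): 7A C8 C0 C3 B4 4A 8F 8A.
Little-endian: lowest address holds the least-significant byte.
So at ascending addresses the bytes are 8A 8F 4A B4 C3 C0 C8 7A.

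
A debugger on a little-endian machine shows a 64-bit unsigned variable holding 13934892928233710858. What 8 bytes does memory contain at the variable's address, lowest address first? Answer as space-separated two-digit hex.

0A 25 79 BA 49 AF 62 C1

13934892928233710858 in hexadecimal, padded to 64 bits, is 0xC162AF49BA79250A.
Split into bytes (most-significant first): C1 62 AF 49 BA 79 25 0A.
Little-endian stores the least-significant byte at the lowest address.
So at ascending addresses the bytes are 0A 25 79 BA 49 AF 62 C1.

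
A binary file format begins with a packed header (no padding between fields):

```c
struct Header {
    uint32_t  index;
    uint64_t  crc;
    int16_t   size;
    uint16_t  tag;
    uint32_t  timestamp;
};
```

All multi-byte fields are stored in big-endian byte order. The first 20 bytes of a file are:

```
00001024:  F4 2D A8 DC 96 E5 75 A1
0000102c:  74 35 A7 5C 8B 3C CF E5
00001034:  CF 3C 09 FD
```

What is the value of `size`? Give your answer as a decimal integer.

`size` follows `index` (4 B), `crc` (8 B), so it starts at offset 4 + 8 = 12 and occupies 2 bytes.
Bytes at offsets 12..13: 8B 3C.
In big-endian order the high byte comes first in memory.
The bytes are already most-significant first: 0x8B3C.
Top bit is set, so as a signed 16-bit value this is 0x8B3C − 2^16 = -29892.

-29892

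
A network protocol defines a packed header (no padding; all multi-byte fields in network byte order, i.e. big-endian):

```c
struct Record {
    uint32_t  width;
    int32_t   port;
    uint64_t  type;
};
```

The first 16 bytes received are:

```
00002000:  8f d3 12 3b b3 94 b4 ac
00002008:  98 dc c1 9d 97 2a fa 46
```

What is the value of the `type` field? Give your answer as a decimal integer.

11014891671231593030

`type` follows `width` (4 B), `port` (4 B), so it starts at offset 4 + 4 = 8 and occupies 8 bytes.
Bytes at offsets 8..15: 98 DC C1 9D 97 2A FA 46.
In big-endian order the high byte comes first in memory.
The bytes are already most-significant first: 0x98DCC19D972AFA46.
0x98DCC19D972AFA46 = 11014891671231593030.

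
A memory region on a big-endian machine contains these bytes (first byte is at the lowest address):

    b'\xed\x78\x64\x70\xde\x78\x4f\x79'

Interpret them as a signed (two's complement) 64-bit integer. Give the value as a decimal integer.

-1335206853583810695

Big-endian: lowest address holds the most-significant byte.
The bytes are already most-significant first: 0xED786470DE784F79.
Top bit is set, so as a signed 64-bit value this is 0xED786470DE784F79 − 2^64 = -1335206853583810695.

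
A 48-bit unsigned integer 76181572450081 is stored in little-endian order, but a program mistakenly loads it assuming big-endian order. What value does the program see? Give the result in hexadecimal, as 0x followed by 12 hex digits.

76181572450081 in 48-bit hexadecimal is 0x454967907721.
Stored little-endian, the bytes at ascending addresses are 21 77 90 67 49 45.
Read back as big-endian, the last byte is least significant, giving 0x217790674945.

0x217790674945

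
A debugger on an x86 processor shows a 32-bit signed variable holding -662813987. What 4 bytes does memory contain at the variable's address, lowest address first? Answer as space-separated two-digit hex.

Two's complement of -662813987 in 32 bits: 662813987 = 0x2781BD23; invert → 0xD87E42DC; add 1 → 0xD87E42DD.
Split into bytes (most-significant first): D8 7E 42 DD.
Little-endian stores the least-significant byte at the lowest address.
So at ascending addresses the bytes are DD 42 7E D8.

DD 42 7E D8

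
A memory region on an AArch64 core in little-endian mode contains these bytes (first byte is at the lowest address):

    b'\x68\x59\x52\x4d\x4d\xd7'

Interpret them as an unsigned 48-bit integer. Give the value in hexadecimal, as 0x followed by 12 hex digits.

0xD74D4D525968

Little-endian stores the least-significant byte at the lowest address.
Reassemble most-significant byte first: D7 4D 4D 52 59 68 → 0xD74D4D525968.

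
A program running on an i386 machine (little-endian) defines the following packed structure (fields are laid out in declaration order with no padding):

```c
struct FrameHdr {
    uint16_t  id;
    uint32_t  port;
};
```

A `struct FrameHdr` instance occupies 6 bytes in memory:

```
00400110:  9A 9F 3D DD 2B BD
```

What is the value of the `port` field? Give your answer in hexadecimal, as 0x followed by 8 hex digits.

`port` follows `id` (2 bytes), so it starts at byte offset 2 and occupies 4 bytes.
Bytes at offsets 2..5: 3D DD 2B BD.
In little-endian order the low byte comes first in memory.
Reassemble most-significant byte first: BD 2B DD 3D → 0xBD2BDD3D.

0xBD2BDD3D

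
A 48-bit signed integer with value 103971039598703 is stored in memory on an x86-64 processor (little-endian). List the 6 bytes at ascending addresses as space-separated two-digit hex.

103971039598703 in hexadecimal, padded to 48 bits, is 0x5E8FA4E1D86F.
Split into bytes (most-significant first): 5E 8F A4 E1 D8 6F.
Little-endian: lowest address holds the least-significant byte.
So at ascending addresses the bytes are 6F D8 E1 A4 8F 5E.

6F D8 E1 A4 8F 5E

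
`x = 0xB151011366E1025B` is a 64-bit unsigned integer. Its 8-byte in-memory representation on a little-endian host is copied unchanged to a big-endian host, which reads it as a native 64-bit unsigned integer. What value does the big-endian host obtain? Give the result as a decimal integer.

6558051835926630833

Stored little-endian, the bytes at ascending addresses are 5B 02 E1 66 13 01 51 B1.
Read back as big-endian, the last byte is least significant, giving 0x5B02E166130151B1.
0x5B02E166130151B1 = 6558051835926630833.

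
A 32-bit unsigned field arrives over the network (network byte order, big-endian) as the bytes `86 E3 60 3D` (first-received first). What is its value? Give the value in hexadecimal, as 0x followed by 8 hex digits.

0x86E3603D

In big-endian order the high byte comes first in memory.
The bytes are already most-significant first: 0x86E3603D.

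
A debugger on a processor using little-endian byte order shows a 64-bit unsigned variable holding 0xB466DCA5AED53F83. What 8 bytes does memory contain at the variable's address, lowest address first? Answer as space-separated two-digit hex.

Split into bytes (most-significant first): B4 66 DC A5 AE D5 3F 83.
In little-endian order the low byte comes first in memory.
So at ascending addresses the bytes are 83 3F D5 AE A5 DC 66 B4.

83 3F D5 AE A5 DC 66 B4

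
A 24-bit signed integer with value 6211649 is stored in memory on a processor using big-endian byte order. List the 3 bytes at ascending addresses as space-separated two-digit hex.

5E C8 41

6211649 in hexadecimal, padded to 24 bits, is 0x5EC841.
Split into bytes (most-significant first): 5E C8 41.
In big-endian order the high byte comes first in memory.
So the memory order matches the most-significant-first order: 5E C8 41.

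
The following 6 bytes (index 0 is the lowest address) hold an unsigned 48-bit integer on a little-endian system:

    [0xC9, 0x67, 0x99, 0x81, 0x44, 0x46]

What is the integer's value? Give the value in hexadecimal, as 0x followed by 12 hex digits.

Little-endian: lowest address holds the least-significant byte.
Reassemble most-significant byte first: 46 44 81 99 67 C9 → 0x4644819967C9.

0x4644819967C9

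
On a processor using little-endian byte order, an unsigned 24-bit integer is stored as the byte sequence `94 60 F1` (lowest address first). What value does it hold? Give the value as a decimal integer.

Little-endian stores the least-significant byte at the lowest address.
Reassemble most-significant byte first: F1 60 94 → 0xF16094.
0xF16094 = 15818900.

15818900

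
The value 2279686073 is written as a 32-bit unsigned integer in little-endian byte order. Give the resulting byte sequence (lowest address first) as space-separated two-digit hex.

B9 3F E1 87

2279686073 in hexadecimal, padded to 32 bits, is 0x87E13FB9.
Split into bytes (most-significant first): 87 E1 3F B9.
In little-endian order the low byte comes first in memory.
So at ascending addresses the bytes are B9 3F E1 87.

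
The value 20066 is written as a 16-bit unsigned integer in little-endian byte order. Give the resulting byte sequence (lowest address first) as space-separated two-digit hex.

20066 in hexadecimal, padded to 16 bits, is 0x4E62.
Split into bytes (most-significant first): 4E 62.
Little-endian stores the least-significant byte at the lowest address.
So at ascending addresses the bytes are 62 4E.

62 4E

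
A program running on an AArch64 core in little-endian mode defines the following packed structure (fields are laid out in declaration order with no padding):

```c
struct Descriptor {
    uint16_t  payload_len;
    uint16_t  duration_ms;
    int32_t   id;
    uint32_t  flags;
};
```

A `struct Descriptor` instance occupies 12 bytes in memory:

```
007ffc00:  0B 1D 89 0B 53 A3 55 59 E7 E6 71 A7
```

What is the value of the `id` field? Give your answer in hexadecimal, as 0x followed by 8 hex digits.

0x5955A353

`id` follows `payload_len` (2 B), `duration_ms` (2 B), so it starts at offset 2 + 2 = 4 and occupies 4 bytes.
Bytes at offsets 4..7: 53 A3 55 59.
Little-endian: lowest address holds the least-significant byte.
Reassemble most-significant byte first: 59 55 A3 53 → 0x5955A353.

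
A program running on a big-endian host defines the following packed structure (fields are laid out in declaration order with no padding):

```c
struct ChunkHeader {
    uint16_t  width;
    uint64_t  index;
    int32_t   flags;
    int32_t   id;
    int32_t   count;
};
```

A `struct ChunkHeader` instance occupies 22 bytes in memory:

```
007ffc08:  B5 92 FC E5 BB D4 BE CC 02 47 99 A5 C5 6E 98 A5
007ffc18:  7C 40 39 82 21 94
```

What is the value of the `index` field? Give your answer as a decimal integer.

`index` follows `width` (2 bytes), so it starts at byte offset 2 and occupies 8 bytes.
Bytes at offsets 2..9: FC E5 BB D4 BE CC 02 47.
Big-endian stores the most-significant byte at the lowest address.
The bytes are already most-significant first: 0xFCE5BBD4BECC0247.
0xFCE5BBD4BECC0247 = 18223177989633081927.

18223177989633081927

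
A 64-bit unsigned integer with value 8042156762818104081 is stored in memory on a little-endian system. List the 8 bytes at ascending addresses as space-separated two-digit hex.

11 4B C7 73 F7 7A 9B 6F

8042156762818104081 in hexadecimal, padded to 64 bits, is 0x6F9B7AF773C74B11.
Split into bytes (most-significant first): 6F 9B 7A F7 73 C7 4B 11.
In little-endian order the low byte comes first in memory.
So at ascending addresses the bytes are 11 4B C7 73 F7 7A 9B 6F.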